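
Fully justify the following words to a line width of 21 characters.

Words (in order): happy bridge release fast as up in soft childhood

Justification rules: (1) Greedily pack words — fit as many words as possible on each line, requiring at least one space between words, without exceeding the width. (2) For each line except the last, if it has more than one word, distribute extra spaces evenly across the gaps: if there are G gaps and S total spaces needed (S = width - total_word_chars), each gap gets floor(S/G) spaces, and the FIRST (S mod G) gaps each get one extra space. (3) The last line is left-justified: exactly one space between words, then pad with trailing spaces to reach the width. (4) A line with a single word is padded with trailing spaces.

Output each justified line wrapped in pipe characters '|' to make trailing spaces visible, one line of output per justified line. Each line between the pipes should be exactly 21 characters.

Line 1: ['happy', 'bridge', 'release'] (min_width=20, slack=1)
Line 2: ['fast', 'as', 'up', 'in', 'soft'] (min_width=18, slack=3)
Line 3: ['childhood'] (min_width=9, slack=12)

Answer: |happy  bridge release|
|fast  as  up  in soft|
|childhood            |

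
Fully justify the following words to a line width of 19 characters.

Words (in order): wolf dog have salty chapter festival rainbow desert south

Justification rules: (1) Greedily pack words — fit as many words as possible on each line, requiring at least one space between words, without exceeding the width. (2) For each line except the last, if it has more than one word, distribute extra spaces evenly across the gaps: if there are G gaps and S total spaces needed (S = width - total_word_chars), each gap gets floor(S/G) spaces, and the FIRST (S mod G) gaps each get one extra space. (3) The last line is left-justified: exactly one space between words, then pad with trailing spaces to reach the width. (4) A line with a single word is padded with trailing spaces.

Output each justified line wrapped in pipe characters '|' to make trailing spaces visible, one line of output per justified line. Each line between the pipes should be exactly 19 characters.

Answer: |wolf dog have salty|
|chapter    festival|
|rainbow      desert|
|south              |

Derivation:
Line 1: ['wolf', 'dog', 'have', 'salty'] (min_width=19, slack=0)
Line 2: ['chapter', 'festival'] (min_width=16, slack=3)
Line 3: ['rainbow', 'desert'] (min_width=14, slack=5)
Line 4: ['south'] (min_width=5, slack=14)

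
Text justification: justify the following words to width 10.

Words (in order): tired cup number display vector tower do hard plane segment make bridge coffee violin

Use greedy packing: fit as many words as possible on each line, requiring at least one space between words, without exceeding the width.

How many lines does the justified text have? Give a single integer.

Answer: 11

Derivation:
Line 1: ['tired', 'cup'] (min_width=9, slack=1)
Line 2: ['number'] (min_width=6, slack=4)
Line 3: ['display'] (min_width=7, slack=3)
Line 4: ['vector'] (min_width=6, slack=4)
Line 5: ['tower', 'do'] (min_width=8, slack=2)
Line 6: ['hard', 'plane'] (min_width=10, slack=0)
Line 7: ['segment'] (min_width=7, slack=3)
Line 8: ['make'] (min_width=4, slack=6)
Line 9: ['bridge'] (min_width=6, slack=4)
Line 10: ['coffee'] (min_width=6, slack=4)
Line 11: ['violin'] (min_width=6, slack=4)
Total lines: 11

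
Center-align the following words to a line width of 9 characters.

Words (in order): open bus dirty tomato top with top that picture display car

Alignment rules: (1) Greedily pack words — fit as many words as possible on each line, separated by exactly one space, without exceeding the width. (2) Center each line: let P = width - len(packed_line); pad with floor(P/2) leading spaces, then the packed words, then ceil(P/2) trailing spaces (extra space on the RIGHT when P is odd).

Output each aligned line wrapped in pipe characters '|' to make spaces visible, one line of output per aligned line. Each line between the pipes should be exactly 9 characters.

Answer: |open bus |
|  dirty  |
| tomato  |
|top with |
|top that |
| picture |
| display |
|   car   |

Derivation:
Line 1: ['open', 'bus'] (min_width=8, slack=1)
Line 2: ['dirty'] (min_width=5, slack=4)
Line 3: ['tomato'] (min_width=6, slack=3)
Line 4: ['top', 'with'] (min_width=8, slack=1)
Line 5: ['top', 'that'] (min_width=8, slack=1)
Line 6: ['picture'] (min_width=7, slack=2)
Line 7: ['display'] (min_width=7, slack=2)
Line 8: ['car'] (min_width=3, slack=6)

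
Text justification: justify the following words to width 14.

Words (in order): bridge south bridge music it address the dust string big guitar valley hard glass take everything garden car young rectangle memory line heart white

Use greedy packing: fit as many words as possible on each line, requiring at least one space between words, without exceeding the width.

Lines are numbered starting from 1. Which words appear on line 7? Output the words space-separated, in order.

Line 1: ['bridge', 'south'] (min_width=12, slack=2)
Line 2: ['bridge', 'music'] (min_width=12, slack=2)
Line 3: ['it', 'address', 'the'] (min_width=14, slack=0)
Line 4: ['dust', 'string'] (min_width=11, slack=3)
Line 5: ['big', 'guitar'] (min_width=10, slack=4)
Line 6: ['valley', 'hard'] (min_width=11, slack=3)
Line 7: ['glass', 'take'] (min_width=10, slack=4)
Line 8: ['everything'] (min_width=10, slack=4)
Line 9: ['garden', 'car'] (min_width=10, slack=4)
Line 10: ['young'] (min_width=5, slack=9)
Line 11: ['rectangle'] (min_width=9, slack=5)
Line 12: ['memory', 'line'] (min_width=11, slack=3)
Line 13: ['heart', 'white'] (min_width=11, slack=3)

Answer: glass take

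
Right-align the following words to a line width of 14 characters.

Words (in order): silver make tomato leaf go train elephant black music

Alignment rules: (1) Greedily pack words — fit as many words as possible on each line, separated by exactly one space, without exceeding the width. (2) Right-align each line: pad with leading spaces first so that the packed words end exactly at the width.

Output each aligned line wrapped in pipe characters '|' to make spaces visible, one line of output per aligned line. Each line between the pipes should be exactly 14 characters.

Line 1: ['silver', 'make'] (min_width=11, slack=3)
Line 2: ['tomato', 'leaf', 'go'] (min_width=14, slack=0)
Line 3: ['train', 'elephant'] (min_width=14, slack=0)
Line 4: ['black', 'music'] (min_width=11, slack=3)

Answer: |   silver make|
|tomato leaf go|
|train elephant|
|   black music|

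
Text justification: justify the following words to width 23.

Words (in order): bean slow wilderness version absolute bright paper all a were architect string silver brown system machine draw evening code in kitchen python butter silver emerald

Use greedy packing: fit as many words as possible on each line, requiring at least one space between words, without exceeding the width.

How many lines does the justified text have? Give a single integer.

Line 1: ['bean', 'slow', 'wilderness'] (min_width=20, slack=3)
Line 2: ['version', 'absolute', 'bright'] (min_width=23, slack=0)
Line 3: ['paper', 'all', 'a', 'were'] (min_width=16, slack=7)
Line 4: ['architect', 'string', 'silver'] (min_width=23, slack=0)
Line 5: ['brown', 'system', 'machine'] (min_width=20, slack=3)
Line 6: ['draw', 'evening', 'code', 'in'] (min_width=20, slack=3)
Line 7: ['kitchen', 'python', 'butter'] (min_width=21, slack=2)
Line 8: ['silver', 'emerald'] (min_width=14, slack=9)
Total lines: 8

Answer: 8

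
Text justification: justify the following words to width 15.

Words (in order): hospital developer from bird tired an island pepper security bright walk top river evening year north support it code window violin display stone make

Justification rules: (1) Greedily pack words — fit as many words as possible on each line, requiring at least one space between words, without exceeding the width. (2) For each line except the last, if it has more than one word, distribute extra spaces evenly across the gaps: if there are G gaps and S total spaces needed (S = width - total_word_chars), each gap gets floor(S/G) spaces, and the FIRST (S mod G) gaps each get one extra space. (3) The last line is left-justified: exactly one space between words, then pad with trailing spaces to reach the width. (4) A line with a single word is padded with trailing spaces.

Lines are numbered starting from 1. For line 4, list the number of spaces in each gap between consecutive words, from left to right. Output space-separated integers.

Line 1: ['hospital'] (min_width=8, slack=7)
Line 2: ['developer', 'from'] (min_width=14, slack=1)
Line 3: ['bird', 'tired', 'an'] (min_width=13, slack=2)
Line 4: ['island', 'pepper'] (min_width=13, slack=2)
Line 5: ['security', 'bright'] (min_width=15, slack=0)
Line 6: ['walk', 'top', 'river'] (min_width=14, slack=1)
Line 7: ['evening', 'year'] (min_width=12, slack=3)
Line 8: ['north', 'support'] (min_width=13, slack=2)
Line 9: ['it', 'code', 'window'] (min_width=14, slack=1)
Line 10: ['violin', 'display'] (min_width=14, slack=1)
Line 11: ['stone', 'make'] (min_width=10, slack=5)

Answer: 3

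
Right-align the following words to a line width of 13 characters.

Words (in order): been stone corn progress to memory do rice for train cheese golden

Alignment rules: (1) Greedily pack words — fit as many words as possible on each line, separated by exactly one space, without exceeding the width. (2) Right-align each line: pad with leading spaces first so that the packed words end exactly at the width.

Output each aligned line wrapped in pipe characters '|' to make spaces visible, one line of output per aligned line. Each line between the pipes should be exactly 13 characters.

Line 1: ['been', 'stone'] (min_width=10, slack=3)
Line 2: ['corn', 'progress'] (min_width=13, slack=0)
Line 3: ['to', 'memory', 'do'] (min_width=12, slack=1)
Line 4: ['rice', 'for'] (min_width=8, slack=5)
Line 5: ['train', 'cheese'] (min_width=12, slack=1)
Line 6: ['golden'] (min_width=6, slack=7)

Answer: |   been stone|
|corn progress|
| to memory do|
|     rice for|
| train cheese|
|       golden|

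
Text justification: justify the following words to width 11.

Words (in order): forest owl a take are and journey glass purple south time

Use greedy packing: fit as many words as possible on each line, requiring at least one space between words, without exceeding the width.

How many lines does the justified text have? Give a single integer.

Answer: 6

Derivation:
Line 1: ['forest', 'owl'] (min_width=10, slack=1)
Line 2: ['a', 'take', 'are'] (min_width=10, slack=1)
Line 3: ['and', 'journey'] (min_width=11, slack=0)
Line 4: ['glass'] (min_width=5, slack=6)
Line 5: ['purple'] (min_width=6, slack=5)
Line 6: ['south', 'time'] (min_width=10, slack=1)
Total lines: 6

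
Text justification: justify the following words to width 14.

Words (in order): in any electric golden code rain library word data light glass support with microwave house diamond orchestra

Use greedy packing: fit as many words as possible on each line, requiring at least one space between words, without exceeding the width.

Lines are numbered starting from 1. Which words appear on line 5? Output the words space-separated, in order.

Answer: word data

Derivation:
Line 1: ['in', 'any'] (min_width=6, slack=8)
Line 2: ['electric'] (min_width=8, slack=6)
Line 3: ['golden', 'code'] (min_width=11, slack=3)
Line 4: ['rain', 'library'] (min_width=12, slack=2)
Line 5: ['word', 'data'] (min_width=9, slack=5)
Line 6: ['light', 'glass'] (min_width=11, slack=3)
Line 7: ['support', 'with'] (min_width=12, slack=2)
Line 8: ['microwave'] (min_width=9, slack=5)
Line 9: ['house', 'diamond'] (min_width=13, slack=1)
Line 10: ['orchestra'] (min_width=9, slack=5)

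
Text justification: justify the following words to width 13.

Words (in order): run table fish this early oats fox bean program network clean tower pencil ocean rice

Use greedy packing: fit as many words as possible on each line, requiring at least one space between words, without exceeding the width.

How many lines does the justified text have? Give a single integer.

Line 1: ['run', 'table'] (min_width=9, slack=4)
Line 2: ['fish', 'this'] (min_width=9, slack=4)
Line 3: ['early', 'oats'] (min_width=10, slack=3)
Line 4: ['fox', 'bean'] (min_width=8, slack=5)
Line 5: ['program'] (min_width=7, slack=6)
Line 6: ['network', 'clean'] (min_width=13, slack=0)
Line 7: ['tower', 'pencil'] (min_width=12, slack=1)
Line 8: ['ocean', 'rice'] (min_width=10, slack=3)
Total lines: 8

Answer: 8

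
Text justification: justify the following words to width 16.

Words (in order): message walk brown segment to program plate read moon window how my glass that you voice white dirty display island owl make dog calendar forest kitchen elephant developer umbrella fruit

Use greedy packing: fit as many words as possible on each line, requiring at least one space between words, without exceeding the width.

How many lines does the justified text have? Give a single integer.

Answer: 13

Derivation:
Line 1: ['message', 'walk'] (min_width=12, slack=4)
Line 2: ['brown', 'segment', 'to'] (min_width=16, slack=0)
Line 3: ['program', 'plate'] (min_width=13, slack=3)
Line 4: ['read', 'moon', 'window'] (min_width=16, slack=0)
Line 5: ['how', 'my', 'glass'] (min_width=12, slack=4)
Line 6: ['that', 'you', 'voice'] (min_width=14, slack=2)
Line 7: ['white', 'dirty'] (min_width=11, slack=5)
Line 8: ['display', 'island'] (min_width=14, slack=2)
Line 9: ['owl', 'make', 'dog'] (min_width=12, slack=4)
Line 10: ['calendar', 'forest'] (min_width=15, slack=1)
Line 11: ['kitchen', 'elephant'] (min_width=16, slack=0)
Line 12: ['developer'] (min_width=9, slack=7)
Line 13: ['umbrella', 'fruit'] (min_width=14, slack=2)
Total lines: 13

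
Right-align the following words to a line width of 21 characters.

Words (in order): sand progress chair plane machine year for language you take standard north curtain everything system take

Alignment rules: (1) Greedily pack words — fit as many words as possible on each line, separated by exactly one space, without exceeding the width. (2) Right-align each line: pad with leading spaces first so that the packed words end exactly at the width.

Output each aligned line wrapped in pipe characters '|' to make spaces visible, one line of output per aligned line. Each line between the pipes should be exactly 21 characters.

Answer: |  sand progress chair|
|   plane machine year|
|for language you take|
|       standard north|
|   curtain everything|
|          system take|

Derivation:
Line 1: ['sand', 'progress', 'chair'] (min_width=19, slack=2)
Line 2: ['plane', 'machine', 'year'] (min_width=18, slack=3)
Line 3: ['for', 'language', 'you', 'take'] (min_width=21, slack=0)
Line 4: ['standard', 'north'] (min_width=14, slack=7)
Line 5: ['curtain', 'everything'] (min_width=18, slack=3)
Line 6: ['system', 'take'] (min_width=11, slack=10)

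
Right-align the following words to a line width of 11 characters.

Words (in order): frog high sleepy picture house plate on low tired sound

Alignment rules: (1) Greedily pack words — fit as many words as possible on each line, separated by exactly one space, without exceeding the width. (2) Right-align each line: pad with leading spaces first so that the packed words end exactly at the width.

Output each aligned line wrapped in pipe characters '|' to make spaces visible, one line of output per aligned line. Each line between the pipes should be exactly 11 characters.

Line 1: ['frog', 'high'] (min_width=9, slack=2)
Line 2: ['sleepy'] (min_width=6, slack=5)
Line 3: ['picture'] (min_width=7, slack=4)
Line 4: ['house', 'plate'] (min_width=11, slack=0)
Line 5: ['on', 'low'] (min_width=6, slack=5)
Line 6: ['tired', 'sound'] (min_width=11, slack=0)

Answer: |  frog high|
|     sleepy|
|    picture|
|house plate|
|     on low|
|tired sound|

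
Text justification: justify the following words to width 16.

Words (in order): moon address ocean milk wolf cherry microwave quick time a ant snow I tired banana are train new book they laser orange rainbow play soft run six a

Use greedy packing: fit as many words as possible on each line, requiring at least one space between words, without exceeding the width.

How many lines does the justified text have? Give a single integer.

Line 1: ['moon', 'address'] (min_width=12, slack=4)
Line 2: ['ocean', 'milk', 'wolf'] (min_width=15, slack=1)
Line 3: ['cherry', 'microwave'] (min_width=16, slack=0)
Line 4: ['quick', 'time', 'a', 'ant'] (min_width=16, slack=0)
Line 5: ['snow', 'I', 'tired'] (min_width=12, slack=4)
Line 6: ['banana', 'are', 'train'] (min_width=16, slack=0)
Line 7: ['new', 'book', 'they'] (min_width=13, slack=3)
Line 8: ['laser', 'orange'] (min_width=12, slack=4)
Line 9: ['rainbow', 'play'] (min_width=12, slack=4)
Line 10: ['soft', 'run', 'six', 'a'] (min_width=14, slack=2)
Total lines: 10

Answer: 10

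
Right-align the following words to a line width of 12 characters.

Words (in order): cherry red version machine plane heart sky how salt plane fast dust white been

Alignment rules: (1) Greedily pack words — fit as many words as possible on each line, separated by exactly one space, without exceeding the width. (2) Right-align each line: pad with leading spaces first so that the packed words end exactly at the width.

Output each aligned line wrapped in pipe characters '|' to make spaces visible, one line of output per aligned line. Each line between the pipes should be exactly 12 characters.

Answer: |  cherry red|
|     version|
|     machine|
| plane heart|
|sky how salt|
|  plane fast|
|  dust white|
|        been|

Derivation:
Line 1: ['cherry', 'red'] (min_width=10, slack=2)
Line 2: ['version'] (min_width=7, slack=5)
Line 3: ['machine'] (min_width=7, slack=5)
Line 4: ['plane', 'heart'] (min_width=11, slack=1)
Line 5: ['sky', 'how', 'salt'] (min_width=12, slack=0)
Line 6: ['plane', 'fast'] (min_width=10, slack=2)
Line 7: ['dust', 'white'] (min_width=10, slack=2)
Line 8: ['been'] (min_width=4, slack=8)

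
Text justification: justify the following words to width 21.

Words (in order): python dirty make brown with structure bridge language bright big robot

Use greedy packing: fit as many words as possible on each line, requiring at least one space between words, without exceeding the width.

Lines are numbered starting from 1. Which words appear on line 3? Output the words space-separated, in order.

Answer: bridge language

Derivation:
Line 1: ['python', 'dirty', 'make'] (min_width=17, slack=4)
Line 2: ['brown', 'with', 'structure'] (min_width=20, slack=1)
Line 3: ['bridge', 'language'] (min_width=15, slack=6)
Line 4: ['bright', 'big', 'robot'] (min_width=16, slack=5)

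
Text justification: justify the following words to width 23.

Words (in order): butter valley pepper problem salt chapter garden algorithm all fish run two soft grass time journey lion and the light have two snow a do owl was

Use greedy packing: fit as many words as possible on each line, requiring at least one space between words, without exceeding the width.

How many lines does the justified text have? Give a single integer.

Line 1: ['butter', 'valley', 'pepper'] (min_width=20, slack=3)
Line 2: ['problem', 'salt', 'chapter'] (min_width=20, slack=3)
Line 3: ['garden', 'algorithm', 'all'] (min_width=20, slack=3)
Line 4: ['fish', 'run', 'two', 'soft', 'grass'] (min_width=23, slack=0)
Line 5: ['time', 'journey', 'lion', 'and'] (min_width=21, slack=2)
Line 6: ['the', 'light', 'have', 'two', 'snow'] (min_width=23, slack=0)
Line 7: ['a', 'do', 'owl', 'was'] (min_width=12, slack=11)
Total lines: 7

Answer: 7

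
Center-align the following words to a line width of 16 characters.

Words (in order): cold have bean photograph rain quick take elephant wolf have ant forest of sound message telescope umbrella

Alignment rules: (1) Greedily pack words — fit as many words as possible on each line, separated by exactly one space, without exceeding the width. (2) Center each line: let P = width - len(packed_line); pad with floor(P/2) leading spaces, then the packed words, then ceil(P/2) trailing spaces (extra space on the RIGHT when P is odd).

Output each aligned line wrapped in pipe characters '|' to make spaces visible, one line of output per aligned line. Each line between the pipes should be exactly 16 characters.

Answer: | cold have bean |
|photograph rain |
|   quick take   |
| elephant wolf  |
|have ant forest |
|of sound message|
|   telescope    |
|    umbrella    |

Derivation:
Line 1: ['cold', 'have', 'bean'] (min_width=14, slack=2)
Line 2: ['photograph', 'rain'] (min_width=15, slack=1)
Line 3: ['quick', 'take'] (min_width=10, slack=6)
Line 4: ['elephant', 'wolf'] (min_width=13, slack=3)
Line 5: ['have', 'ant', 'forest'] (min_width=15, slack=1)
Line 6: ['of', 'sound', 'message'] (min_width=16, slack=0)
Line 7: ['telescope'] (min_width=9, slack=7)
Line 8: ['umbrella'] (min_width=8, slack=8)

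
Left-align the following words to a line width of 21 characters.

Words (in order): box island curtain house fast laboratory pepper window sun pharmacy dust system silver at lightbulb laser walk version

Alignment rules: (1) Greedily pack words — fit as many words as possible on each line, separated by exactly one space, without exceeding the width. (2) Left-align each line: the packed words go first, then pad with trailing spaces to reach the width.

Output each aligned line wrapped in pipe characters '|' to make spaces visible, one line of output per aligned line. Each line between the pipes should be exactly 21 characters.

Answer: |box island curtain   |
|house fast laboratory|
|pepper window sun    |
|pharmacy dust system |
|silver at lightbulb  |
|laser walk version   |

Derivation:
Line 1: ['box', 'island', 'curtain'] (min_width=18, slack=3)
Line 2: ['house', 'fast', 'laboratory'] (min_width=21, slack=0)
Line 3: ['pepper', 'window', 'sun'] (min_width=17, slack=4)
Line 4: ['pharmacy', 'dust', 'system'] (min_width=20, slack=1)
Line 5: ['silver', 'at', 'lightbulb'] (min_width=19, slack=2)
Line 6: ['laser', 'walk', 'version'] (min_width=18, slack=3)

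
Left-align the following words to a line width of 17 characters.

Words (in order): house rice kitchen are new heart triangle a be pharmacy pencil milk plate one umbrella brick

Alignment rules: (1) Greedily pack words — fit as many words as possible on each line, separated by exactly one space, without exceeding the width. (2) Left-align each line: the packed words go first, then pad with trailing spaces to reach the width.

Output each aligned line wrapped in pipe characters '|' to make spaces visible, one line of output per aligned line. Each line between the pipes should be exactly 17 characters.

Answer: |house rice       |
|kitchen are new  |
|heart triangle a |
|be pharmacy      |
|pencil milk plate|
|one umbrella     |
|brick            |

Derivation:
Line 1: ['house', 'rice'] (min_width=10, slack=7)
Line 2: ['kitchen', 'are', 'new'] (min_width=15, slack=2)
Line 3: ['heart', 'triangle', 'a'] (min_width=16, slack=1)
Line 4: ['be', 'pharmacy'] (min_width=11, slack=6)
Line 5: ['pencil', 'milk', 'plate'] (min_width=17, slack=0)
Line 6: ['one', 'umbrella'] (min_width=12, slack=5)
Line 7: ['brick'] (min_width=5, slack=12)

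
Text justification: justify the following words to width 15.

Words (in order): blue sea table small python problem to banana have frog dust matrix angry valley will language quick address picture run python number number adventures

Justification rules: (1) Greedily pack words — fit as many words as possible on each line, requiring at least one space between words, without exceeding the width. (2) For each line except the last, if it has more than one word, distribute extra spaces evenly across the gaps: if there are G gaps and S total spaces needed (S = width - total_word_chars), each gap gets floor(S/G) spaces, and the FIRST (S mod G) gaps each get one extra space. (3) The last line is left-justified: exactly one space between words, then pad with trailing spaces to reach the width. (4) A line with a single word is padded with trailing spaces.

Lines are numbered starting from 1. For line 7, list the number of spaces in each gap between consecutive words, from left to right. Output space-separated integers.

Line 1: ['blue', 'sea', 'table'] (min_width=14, slack=1)
Line 2: ['small', 'python'] (min_width=12, slack=3)
Line 3: ['problem', 'to'] (min_width=10, slack=5)
Line 4: ['banana', 'have'] (min_width=11, slack=4)
Line 5: ['frog', 'dust'] (min_width=9, slack=6)
Line 6: ['matrix', 'angry'] (min_width=12, slack=3)
Line 7: ['valley', 'will'] (min_width=11, slack=4)
Line 8: ['language', 'quick'] (min_width=14, slack=1)
Line 9: ['address', 'picture'] (min_width=15, slack=0)
Line 10: ['run', 'python'] (min_width=10, slack=5)
Line 11: ['number', 'number'] (min_width=13, slack=2)
Line 12: ['adventures'] (min_width=10, slack=5)

Answer: 5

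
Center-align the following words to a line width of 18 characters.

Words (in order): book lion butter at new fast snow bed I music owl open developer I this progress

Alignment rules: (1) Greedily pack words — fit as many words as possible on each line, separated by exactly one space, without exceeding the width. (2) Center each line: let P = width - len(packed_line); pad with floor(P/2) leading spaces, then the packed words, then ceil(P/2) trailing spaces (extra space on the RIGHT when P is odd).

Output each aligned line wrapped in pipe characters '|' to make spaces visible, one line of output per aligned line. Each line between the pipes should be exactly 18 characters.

Answer: | book lion butter |
| at new fast snow |
| bed I music owl  |
| open developer I |
|  this progress   |

Derivation:
Line 1: ['book', 'lion', 'butter'] (min_width=16, slack=2)
Line 2: ['at', 'new', 'fast', 'snow'] (min_width=16, slack=2)
Line 3: ['bed', 'I', 'music', 'owl'] (min_width=15, slack=3)
Line 4: ['open', 'developer', 'I'] (min_width=16, slack=2)
Line 5: ['this', 'progress'] (min_width=13, slack=5)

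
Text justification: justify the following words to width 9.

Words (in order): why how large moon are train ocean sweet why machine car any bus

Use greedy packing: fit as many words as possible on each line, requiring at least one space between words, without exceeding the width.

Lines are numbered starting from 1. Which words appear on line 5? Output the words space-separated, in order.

Line 1: ['why', 'how'] (min_width=7, slack=2)
Line 2: ['large'] (min_width=5, slack=4)
Line 3: ['moon', 'are'] (min_width=8, slack=1)
Line 4: ['train'] (min_width=5, slack=4)
Line 5: ['ocean'] (min_width=5, slack=4)
Line 6: ['sweet', 'why'] (min_width=9, slack=0)
Line 7: ['machine'] (min_width=7, slack=2)
Line 8: ['car', 'any'] (min_width=7, slack=2)
Line 9: ['bus'] (min_width=3, slack=6)

Answer: ocean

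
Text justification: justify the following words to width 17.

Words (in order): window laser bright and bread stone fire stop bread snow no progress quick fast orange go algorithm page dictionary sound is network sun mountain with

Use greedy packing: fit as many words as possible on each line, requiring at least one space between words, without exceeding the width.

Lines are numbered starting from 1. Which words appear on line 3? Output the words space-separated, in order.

Line 1: ['window', 'laser'] (min_width=12, slack=5)
Line 2: ['bright', 'and', 'bread'] (min_width=16, slack=1)
Line 3: ['stone', 'fire', 'stop'] (min_width=15, slack=2)
Line 4: ['bread', 'snow', 'no'] (min_width=13, slack=4)
Line 5: ['progress', 'quick'] (min_width=14, slack=3)
Line 6: ['fast', 'orange', 'go'] (min_width=14, slack=3)
Line 7: ['algorithm', 'page'] (min_width=14, slack=3)
Line 8: ['dictionary', 'sound'] (min_width=16, slack=1)
Line 9: ['is', 'network', 'sun'] (min_width=14, slack=3)
Line 10: ['mountain', 'with'] (min_width=13, slack=4)

Answer: stone fire stop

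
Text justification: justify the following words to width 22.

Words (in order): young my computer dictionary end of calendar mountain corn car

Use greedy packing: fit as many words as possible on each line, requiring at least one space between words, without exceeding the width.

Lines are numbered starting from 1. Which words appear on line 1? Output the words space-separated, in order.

Line 1: ['young', 'my', 'computer'] (min_width=17, slack=5)
Line 2: ['dictionary', 'end', 'of'] (min_width=17, slack=5)
Line 3: ['calendar', 'mountain', 'corn'] (min_width=22, slack=0)
Line 4: ['car'] (min_width=3, slack=19)

Answer: young my computer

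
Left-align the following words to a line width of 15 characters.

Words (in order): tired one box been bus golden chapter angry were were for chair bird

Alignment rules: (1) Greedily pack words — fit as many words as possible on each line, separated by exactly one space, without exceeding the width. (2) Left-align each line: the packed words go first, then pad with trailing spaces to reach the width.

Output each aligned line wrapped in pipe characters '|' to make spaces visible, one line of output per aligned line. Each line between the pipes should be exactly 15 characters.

Line 1: ['tired', 'one', 'box'] (min_width=13, slack=2)
Line 2: ['been', 'bus', 'golden'] (min_width=15, slack=0)
Line 3: ['chapter', 'angry'] (min_width=13, slack=2)
Line 4: ['were', 'were', 'for'] (min_width=13, slack=2)
Line 5: ['chair', 'bird'] (min_width=10, slack=5)

Answer: |tired one box  |
|been bus golden|
|chapter angry  |
|were were for  |
|chair bird     |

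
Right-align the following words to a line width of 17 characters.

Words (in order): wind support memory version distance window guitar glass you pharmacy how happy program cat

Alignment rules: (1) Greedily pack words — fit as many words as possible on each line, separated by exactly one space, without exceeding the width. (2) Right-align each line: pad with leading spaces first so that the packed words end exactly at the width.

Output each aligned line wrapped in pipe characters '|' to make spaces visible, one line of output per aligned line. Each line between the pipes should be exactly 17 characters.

Answer: |     wind support|
|   memory version|
|  distance window|
| guitar glass you|
|     pharmacy how|
|happy program cat|

Derivation:
Line 1: ['wind', 'support'] (min_width=12, slack=5)
Line 2: ['memory', 'version'] (min_width=14, slack=3)
Line 3: ['distance', 'window'] (min_width=15, slack=2)
Line 4: ['guitar', 'glass', 'you'] (min_width=16, slack=1)
Line 5: ['pharmacy', 'how'] (min_width=12, slack=5)
Line 6: ['happy', 'program', 'cat'] (min_width=17, slack=0)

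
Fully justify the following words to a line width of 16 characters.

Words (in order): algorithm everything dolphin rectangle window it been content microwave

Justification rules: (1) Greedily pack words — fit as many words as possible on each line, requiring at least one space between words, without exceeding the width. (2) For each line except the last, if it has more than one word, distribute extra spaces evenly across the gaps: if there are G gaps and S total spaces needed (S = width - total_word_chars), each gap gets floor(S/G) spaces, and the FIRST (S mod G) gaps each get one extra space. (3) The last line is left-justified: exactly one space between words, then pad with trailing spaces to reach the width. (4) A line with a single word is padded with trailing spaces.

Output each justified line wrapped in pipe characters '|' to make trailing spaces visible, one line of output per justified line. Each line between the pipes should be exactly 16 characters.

Line 1: ['algorithm'] (min_width=9, slack=7)
Line 2: ['everything'] (min_width=10, slack=6)
Line 3: ['dolphin'] (min_width=7, slack=9)
Line 4: ['rectangle', 'window'] (min_width=16, slack=0)
Line 5: ['it', 'been', 'content'] (min_width=15, slack=1)
Line 6: ['microwave'] (min_width=9, slack=7)

Answer: |algorithm       |
|everything      |
|dolphin         |
|rectangle window|
|it  been content|
|microwave       |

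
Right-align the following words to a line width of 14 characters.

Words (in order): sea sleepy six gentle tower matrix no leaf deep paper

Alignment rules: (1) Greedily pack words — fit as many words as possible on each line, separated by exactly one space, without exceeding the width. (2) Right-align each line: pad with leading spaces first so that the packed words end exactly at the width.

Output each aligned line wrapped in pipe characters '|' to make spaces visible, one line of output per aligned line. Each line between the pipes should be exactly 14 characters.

Line 1: ['sea', 'sleepy', 'six'] (min_width=14, slack=0)
Line 2: ['gentle', 'tower'] (min_width=12, slack=2)
Line 3: ['matrix', 'no', 'leaf'] (min_width=14, slack=0)
Line 4: ['deep', 'paper'] (min_width=10, slack=4)

Answer: |sea sleepy six|
|  gentle tower|
|matrix no leaf|
|    deep paper|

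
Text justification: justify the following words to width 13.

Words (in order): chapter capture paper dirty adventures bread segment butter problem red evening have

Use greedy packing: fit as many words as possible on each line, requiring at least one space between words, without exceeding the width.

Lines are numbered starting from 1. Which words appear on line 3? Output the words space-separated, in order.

Answer: dirty

Derivation:
Line 1: ['chapter'] (min_width=7, slack=6)
Line 2: ['capture', 'paper'] (min_width=13, slack=0)
Line 3: ['dirty'] (min_width=5, slack=8)
Line 4: ['adventures'] (min_width=10, slack=3)
Line 5: ['bread', 'segment'] (min_width=13, slack=0)
Line 6: ['butter'] (min_width=6, slack=7)
Line 7: ['problem', 'red'] (min_width=11, slack=2)
Line 8: ['evening', 'have'] (min_width=12, slack=1)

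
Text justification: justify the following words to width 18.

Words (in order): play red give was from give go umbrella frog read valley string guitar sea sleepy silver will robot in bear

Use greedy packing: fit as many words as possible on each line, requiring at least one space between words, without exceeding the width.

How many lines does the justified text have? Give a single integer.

Answer: 7

Derivation:
Line 1: ['play', 'red', 'give', 'was'] (min_width=17, slack=1)
Line 2: ['from', 'give', 'go'] (min_width=12, slack=6)
Line 3: ['umbrella', 'frog', 'read'] (min_width=18, slack=0)
Line 4: ['valley', 'string'] (min_width=13, slack=5)
Line 5: ['guitar', 'sea', 'sleepy'] (min_width=17, slack=1)
Line 6: ['silver', 'will', 'robot'] (min_width=17, slack=1)
Line 7: ['in', 'bear'] (min_width=7, slack=11)
Total lines: 7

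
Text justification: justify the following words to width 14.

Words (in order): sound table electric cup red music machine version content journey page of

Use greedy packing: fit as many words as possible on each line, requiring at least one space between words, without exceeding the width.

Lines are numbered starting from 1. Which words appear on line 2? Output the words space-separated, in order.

Line 1: ['sound', 'table'] (min_width=11, slack=3)
Line 2: ['electric', 'cup'] (min_width=12, slack=2)
Line 3: ['red', 'music'] (min_width=9, slack=5)
Line 4: ['machine'] (min_width=7, slack=7)
Line 5: ['version'] (min_width=7, slack=7)
Line 6: ['content'] (min_width=7, slack=7)
Line 7: ['journey', 'page'] (min_width=12, slack=2)
Line 8: ['of'] (min_width=2, slack=12)

Answer: electric cup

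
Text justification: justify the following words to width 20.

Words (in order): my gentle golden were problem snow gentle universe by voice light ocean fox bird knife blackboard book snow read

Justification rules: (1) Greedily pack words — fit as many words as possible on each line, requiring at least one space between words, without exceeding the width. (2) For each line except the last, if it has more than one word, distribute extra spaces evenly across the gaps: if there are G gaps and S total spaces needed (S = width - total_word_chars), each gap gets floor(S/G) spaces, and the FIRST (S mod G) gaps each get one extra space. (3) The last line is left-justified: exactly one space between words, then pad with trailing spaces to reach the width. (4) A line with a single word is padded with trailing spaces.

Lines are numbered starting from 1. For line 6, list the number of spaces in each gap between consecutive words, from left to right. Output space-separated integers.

Answer: 1 1

Derivation:
Line 1: ['my', 'gentle', 'golden'] (min_width=16, slack=4)
Line 2: ['were', 'problem', 'snow'] (min_width=17, slack=3)
Line 3: ['gentle', 'universe', 'by'] (min_width=18, slack=2)
Line 4: ['voice', 'light', 'ocean'] (min_width=17, slack=3)
Line 5: ['fox', 'bird', 'knife'] (min_width=14, slack=6)
Line 6: ['blackboard', 'book', 'snow'] (min_width=20, slack=0)
Line 7: ['read'] (min_width=4, slack=16)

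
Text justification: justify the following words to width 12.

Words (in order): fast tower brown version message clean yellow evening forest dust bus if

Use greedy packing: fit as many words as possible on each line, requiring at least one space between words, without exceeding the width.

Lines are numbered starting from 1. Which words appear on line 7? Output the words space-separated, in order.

Line 1: ['fast', 'tower'] (min_width=10, slack=2)
Line 2: ['brown'] (min_width=5, slack=7)
Line 3: ['version'] (min_width=7, slack=5)
Line 4: ['message'] (min_width=7, slack=5)
Line 5: ['clean', 'yellow'] (min_width=12, slack=0)
Line 6: ['evening'] (min_width=7, slack=5)
Line 7: ['forest', 'dust'] (min_width=11, slack=1)
Line 8: ['bus', 'if'] (min_width=6, slack=6)

Answer: forest dust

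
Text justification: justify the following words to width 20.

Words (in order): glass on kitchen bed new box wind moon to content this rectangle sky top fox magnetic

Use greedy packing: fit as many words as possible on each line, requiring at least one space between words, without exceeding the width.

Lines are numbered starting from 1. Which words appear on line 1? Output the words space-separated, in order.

Answer: glass on kitchen bed

Derivation:
Line 1: ['glass', 'on', 'kitchen', 'bed'] (min_width=20, slack=0)
Line 2: ['new', 'box', 'wind', 'moon', 'to'] (min_width=20, slack=0)
Line 3: ['content', 'this'] (min_width=12, slack=8)
Line 4: ['rectangle', 'sky', 'top'] (min_width=17, slack=3)
Line 5: ['fox', 'magnetic'] (min_width=12, slack=8)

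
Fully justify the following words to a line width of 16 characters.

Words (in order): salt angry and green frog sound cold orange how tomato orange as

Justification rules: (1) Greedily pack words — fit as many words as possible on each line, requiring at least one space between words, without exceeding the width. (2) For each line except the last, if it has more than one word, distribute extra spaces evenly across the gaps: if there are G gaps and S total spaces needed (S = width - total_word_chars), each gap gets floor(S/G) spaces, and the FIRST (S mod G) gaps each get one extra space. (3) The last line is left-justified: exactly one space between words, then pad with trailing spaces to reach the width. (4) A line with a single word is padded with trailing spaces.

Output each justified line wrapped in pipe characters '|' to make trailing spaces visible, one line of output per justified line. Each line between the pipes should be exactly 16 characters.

Answer: |salt  angry  and|
|green frog sound|
|cold  orange how|
|tomato orange as|

Derivation:
Line 1: ['salt', 'angry', 'and'] (min_width=14, slack=2)
Line 2: ['green', 'frog', 'sound'] (min_width=16, slack=0)
Line 3: ['cold', 'orange', 'how'] (min_width=15, slack=1)
Line 4: ['tomato', 'orange', 'as'] (min_width=16, slack=0)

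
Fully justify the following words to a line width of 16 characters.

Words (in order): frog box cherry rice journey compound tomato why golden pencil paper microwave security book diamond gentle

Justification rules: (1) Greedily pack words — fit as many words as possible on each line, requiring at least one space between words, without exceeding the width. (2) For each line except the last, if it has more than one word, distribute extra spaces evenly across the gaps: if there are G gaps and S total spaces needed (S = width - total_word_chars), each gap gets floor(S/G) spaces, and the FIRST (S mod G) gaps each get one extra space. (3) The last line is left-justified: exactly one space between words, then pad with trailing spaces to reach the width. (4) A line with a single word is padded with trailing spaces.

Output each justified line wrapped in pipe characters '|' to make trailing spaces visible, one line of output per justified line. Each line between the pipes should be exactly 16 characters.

Line 1: ['frog', 'box', 'cherry'] (min_width=15, slack=1)
Line 2: ['rice', 'journey'] (min_width=12, slack=4)
Line 3: ['compound', 'tomato'] (min_width=15, slack=1)
Line 4: ['why', 'golden'] (min_width=10, slack=6)
Line 5: ['pencil', 'paper'] (min_width=12, slack=4)
Line 6: ['microwave'] (min_width=9, slack=7)
Line 7: ['security', 'book'] (min_width=13, slack=3)
Line 8: ['diamond', 'gentle'] (min_width=14, slack=2)

Answer: |frog  box cherry|
|rice     journey|
|compound  tomato|
|why       golden|
|pencil     paper|
|microwave       |
|security    book|
|diamond gentle  |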